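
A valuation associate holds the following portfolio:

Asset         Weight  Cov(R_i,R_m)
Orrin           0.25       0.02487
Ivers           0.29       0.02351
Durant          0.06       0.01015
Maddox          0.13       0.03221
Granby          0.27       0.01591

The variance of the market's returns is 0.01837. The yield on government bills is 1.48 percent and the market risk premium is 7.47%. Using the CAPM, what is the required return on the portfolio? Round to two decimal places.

10.48%

β_Orrin = 0.02487 / 0.01837 = 1.3538
β_Ivers = 0.02351 / 0.01837 = 1.2798
β_Durant = 0.01015 / 0.01837 = 0.5525
β_Maddox = 0.03221 / 0.01837 = 1.7534
β_Granby = 0.01591 / 0.01837 = 0.8661
β_P = Σ w_i β_i = 0.25×1.3538 + 0.29×1.2798 + 0.06×0.5525 + 0.13×1.7534 + 0.27×0.8661 = 1.2045
E(R_P) = R_f + β_P × MRP = 1.48% + 1.2045 × 7.47% = 10.48%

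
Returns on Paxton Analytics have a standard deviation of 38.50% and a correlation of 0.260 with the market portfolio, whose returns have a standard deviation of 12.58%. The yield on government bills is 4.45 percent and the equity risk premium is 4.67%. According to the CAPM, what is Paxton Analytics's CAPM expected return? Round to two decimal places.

β = ρ × σ_i / σ_m = 0.260 × 38.50% / 12.58% = 0.7957
E(R) = 4.45% + 0.7957 × 4.67% = 8.17%

8.17%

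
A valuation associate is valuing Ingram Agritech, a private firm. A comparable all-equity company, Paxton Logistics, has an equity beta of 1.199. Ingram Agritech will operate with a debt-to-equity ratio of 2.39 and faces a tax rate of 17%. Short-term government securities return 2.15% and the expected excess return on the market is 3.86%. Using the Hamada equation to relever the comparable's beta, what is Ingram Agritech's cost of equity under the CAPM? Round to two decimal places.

β_L = β_U × [1 + (1 − t)(D/E)] = 1.199 × [1 + (1 − 0.17) × 2.39]
    = 1.199 × [1 + 0.83 × 2.39] = 1.199 × 2.9837 = 3.5775
E(R) = R_f + β_L × MRP = 2.15% + 3.5775 × 3.86% = 15.96%

15.96%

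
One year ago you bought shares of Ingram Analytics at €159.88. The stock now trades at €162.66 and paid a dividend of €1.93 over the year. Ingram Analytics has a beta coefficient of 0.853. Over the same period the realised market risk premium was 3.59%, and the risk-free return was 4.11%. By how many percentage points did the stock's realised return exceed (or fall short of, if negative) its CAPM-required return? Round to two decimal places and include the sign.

-4.23%

Realised HPR = (P1 + D1 − P0) / P0 = (162.66 + 1.93 − 159.88) / 159.88 = 4.71 / 159.88 = 2.9460%
CAPM required = R_f + β·MRP = 4.11% + 0.853 × 3.59% = 7.17227%
α = realised − required = 2.9460% − 7.17227% = -4.23%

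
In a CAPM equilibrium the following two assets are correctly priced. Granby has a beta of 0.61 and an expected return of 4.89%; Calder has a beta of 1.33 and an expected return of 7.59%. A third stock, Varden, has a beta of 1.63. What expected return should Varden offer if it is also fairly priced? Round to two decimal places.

MRP (SML slope) = (7.59% − 4.89%) / (1.33 − 0.61) = 2.70% / 0.72 = 3.7500%
R_f (intercept) = 4.89% − 0.61 × 3.7500% = 2.6025%
E(R_Varden) = R_f + β × MRP = 2.6025% + 1.63 × 3.7500% = 8.72%

8.72%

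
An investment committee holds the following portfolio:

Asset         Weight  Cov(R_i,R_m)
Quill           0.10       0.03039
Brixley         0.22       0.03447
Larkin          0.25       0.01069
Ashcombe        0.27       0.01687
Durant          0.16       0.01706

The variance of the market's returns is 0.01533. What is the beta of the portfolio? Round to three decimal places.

β_Quill = 0.03039 / 0.01533 = 1.9824
β_Brixley = 0.03447 / 0.01533 = 2.2485
β_Larkin = 0.01069 / 0.01533 = 0.6973
β_Ashcombe = 0.01687 / 0.01533 = 1.1005
β_Durant = 0.01706 / 0.01533 = 1.1129
β_P = Σ w_i β_i = 0.10×1.9824 + 0.22×2.2485 + 0.25×0.6973 + 0.27×1.1005 + 0.16×1.1129 = 1.3424

1.342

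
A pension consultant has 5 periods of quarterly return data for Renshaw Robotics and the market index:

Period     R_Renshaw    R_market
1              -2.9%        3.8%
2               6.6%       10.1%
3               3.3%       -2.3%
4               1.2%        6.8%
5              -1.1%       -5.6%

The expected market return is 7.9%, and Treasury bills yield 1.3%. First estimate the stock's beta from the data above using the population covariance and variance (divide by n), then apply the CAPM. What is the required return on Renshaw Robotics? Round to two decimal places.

Mean R_i = (-2.9 + 6.6 + 3.3 + 1.2 − 1.1) / 5 = 1.4200%
Mean R_m = (3.8 + 10.1 − 2.3 + 6.8 − 5.6) / 5 = 2.5600%
Σ(R_i − R̄_i)(R_m − R̄_m) = 44.1940  ⇒  Cov = 44.1940 / 5 = 8.8388
Σ(R_m − R̄_m)² = 166.5720  ⇒  Var(R_m) = 166.5720 / 5 = 33.3144
β = Cov / Var(R_m) = 8.8388 / 33.3144 = 0.2653
MRP = 7.9% − 1.3% = 6.60%
E(R) = R_f + β × MRP = 1.3% + 0.2653 × 6.6% = 3.05%

3.05%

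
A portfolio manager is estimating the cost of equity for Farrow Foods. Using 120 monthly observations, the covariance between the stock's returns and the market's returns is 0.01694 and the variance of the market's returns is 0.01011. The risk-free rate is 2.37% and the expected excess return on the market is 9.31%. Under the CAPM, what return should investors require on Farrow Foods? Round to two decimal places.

17.97%

β = Cov(R_i, R_m) / Var(R_m) = 0.01694 / 0.01011 = 1.6756
E(R) = R_f + β × MRP = 2.37% + 1.6756 × 9.31% = 17.97%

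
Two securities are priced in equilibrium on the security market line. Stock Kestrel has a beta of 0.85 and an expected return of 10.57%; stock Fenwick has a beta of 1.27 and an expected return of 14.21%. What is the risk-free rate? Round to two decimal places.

3.20%

Both satisfy E(R) = R_f + β·MRP, so the slope of the SML is
MRP = (14.21% − 10.57%) / (1.27 − 0.85) = 3.64% / 0.42 = 8.6667%
R_f = E(R_Kestrel) − β_Kestrel·MRP = 10.57% − 0.85 × 8.6667% = 3.2033%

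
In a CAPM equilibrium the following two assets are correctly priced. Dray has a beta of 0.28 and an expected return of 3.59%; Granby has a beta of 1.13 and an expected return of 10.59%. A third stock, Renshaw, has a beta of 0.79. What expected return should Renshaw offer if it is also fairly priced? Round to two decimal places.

7.79%

MRP (SML slope) = (10.59% − 3.59%) / (1.13 − 0.28) = 7.00% / 0.85 = 8.2353%
R_f (intercept) = 3.59% − 0.28 × 8.2353% = 1.2841%
E(R_Renshaw) = R_f + β × MRP = 1.2841% + 0.79 × 8.2353% = 7.79%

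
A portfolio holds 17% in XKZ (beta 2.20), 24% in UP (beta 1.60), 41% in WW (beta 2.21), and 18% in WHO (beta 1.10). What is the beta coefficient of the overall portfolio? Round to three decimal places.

β_P = Σ w_i β_i = 0.17×2.20 + 0.24×1.60 + 0.41×2.21 + 0.18×1.10 = 1.8621

1.862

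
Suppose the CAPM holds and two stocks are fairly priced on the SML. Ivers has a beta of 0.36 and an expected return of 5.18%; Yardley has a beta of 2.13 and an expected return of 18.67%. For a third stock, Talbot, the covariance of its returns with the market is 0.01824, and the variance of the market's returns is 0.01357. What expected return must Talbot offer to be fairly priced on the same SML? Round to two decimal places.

12.68%

MRP = (18.67% − 5.18%) / (2.13 − 0.36) = 7.6215%
R_f = 5.18% − 0.36 × 7.6215% = 2.4363%
β_Talbot = Cov / Var(R_m) = 0.01824 / 0.01357 = 1.3441
E(R_Talbot) = R_f + β × MRP = 2.4363% + 1.3441 × 7.6215% = 12.68%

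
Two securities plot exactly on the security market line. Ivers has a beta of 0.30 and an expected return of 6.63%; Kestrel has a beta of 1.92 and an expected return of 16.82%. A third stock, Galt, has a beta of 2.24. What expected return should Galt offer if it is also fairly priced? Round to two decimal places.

MRP (SML slope) = (16.82% − 6.63%) / (1.92 − 0.30) = 10.19% / 1.62 = 6.2901%
R_f (intercept) = 6.63% − 0.30 × 6.2901% = 4.7430%
E(R_Galt) = R_f + β × MRP = 4.7430% + 2.24 × 6.2901% = 18.83%

18.83%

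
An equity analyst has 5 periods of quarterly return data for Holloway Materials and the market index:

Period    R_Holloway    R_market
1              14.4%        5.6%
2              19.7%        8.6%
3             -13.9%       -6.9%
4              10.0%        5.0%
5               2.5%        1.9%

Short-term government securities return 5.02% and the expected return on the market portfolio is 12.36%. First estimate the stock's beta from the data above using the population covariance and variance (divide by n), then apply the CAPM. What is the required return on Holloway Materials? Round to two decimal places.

Mean R_i = (14.4 + 19.7 − 13.9 + 10.0 + 2.5) / 5 = 6.5400%
Mean R_m = (5.6 + 8.6 − 6.9 + 5.0 + 1.9) / 5 = 2.8400%
Σ(R_i − R̄_i)(R_m − R̄_m) = 307.8520  ⇒  Cov = 307.8520 / 5 = 61.5704
Σ(R_m − R̄_m)² = 141.2120  ⇒  Var(R_m) = 141.2120 / 5 = 28.2424
β = Cov / Var(R_m) = 61.5704 / 28.2424 = 2.1801
MRP = 12.36% − 5.02% = 7.34%
E(R) = R_f + β × MRP = 5.02% + 2.1801 × 7.34% = 21.02%

21.02%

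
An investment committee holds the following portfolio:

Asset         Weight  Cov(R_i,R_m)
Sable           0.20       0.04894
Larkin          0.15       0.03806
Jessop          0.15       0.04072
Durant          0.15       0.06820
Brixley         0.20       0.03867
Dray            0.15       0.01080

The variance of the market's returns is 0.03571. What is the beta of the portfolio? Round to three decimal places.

β_Sable = 0.04894 / 0.03571 = 1.3705
β_Larkin = 0.03806 / 0.03571 = 1.0658
β_Jessop = 0.04072 / 0.03571 = 1.1403
β_Durant = 0.06820 / 0.03571 = 1.9098
β_Brixley = 0.03867 / 0.03571 = 1.0829
β_Dray = 0.01080 / 0.03571 = 0.3024
β_P = Σ w_i β_i = 0.20×1.3705 + 0.15×1.0658 + 0.15×1.1403 + 0.15×1.9098 + 0.20×1.0829 + 0.15×0.3024 = 1.1534

1.153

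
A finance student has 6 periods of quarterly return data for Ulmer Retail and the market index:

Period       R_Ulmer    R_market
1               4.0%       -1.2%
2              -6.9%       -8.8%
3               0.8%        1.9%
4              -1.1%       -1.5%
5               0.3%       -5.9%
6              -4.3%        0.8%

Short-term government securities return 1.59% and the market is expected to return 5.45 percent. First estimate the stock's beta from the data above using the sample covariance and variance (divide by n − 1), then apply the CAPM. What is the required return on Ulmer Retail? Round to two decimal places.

3.25%

Mean R_i = (4.0 − 6.9 + 0.8 − 1.1 + 0.3 − 4.3) / 6 = -1.2000%
Mean R_m = (-1.2 − 8.8 + 1.9 − 1.5 − 5.9 + 0.8) / 6 = -2.4500%
Σ(R_i − R̄_i)(R_m − R̄_m) = 36.2400  ⇒  Cov = 36.2400 / 5 = 7.2480
Σ(R_m − R̄_m)² = 84.1750  ⇒  Var(R_m) = 84.1750 / 5 = 16.8350
β = Cov / Var(R_m) = 7.2480 / 16.8350 = 0.4305
MRP = 5.45% − 1.59% = 3.86%
E(R) = R_f + β × MRP = 1.59% + 0.4305 × 3.86% = 3.25%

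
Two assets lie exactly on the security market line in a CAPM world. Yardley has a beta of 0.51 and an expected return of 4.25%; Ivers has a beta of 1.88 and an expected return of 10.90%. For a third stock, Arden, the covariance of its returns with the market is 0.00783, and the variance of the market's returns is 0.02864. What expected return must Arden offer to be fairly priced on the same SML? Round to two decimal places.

MRP = (10.90% − 4.25%) / (1.88 − 0.51) = 4.8540%
R_f = 4.25% − 0.51 × 4.8540% = 1.7745%
β_Arden = Cov / Var(R_m) = 0.00783 / 0.02864 = 0.2734
E(R_Arden) = R_f + β × MRP = 1.7745% + 0.2734 × 4.8540% = 3.10%

3.10%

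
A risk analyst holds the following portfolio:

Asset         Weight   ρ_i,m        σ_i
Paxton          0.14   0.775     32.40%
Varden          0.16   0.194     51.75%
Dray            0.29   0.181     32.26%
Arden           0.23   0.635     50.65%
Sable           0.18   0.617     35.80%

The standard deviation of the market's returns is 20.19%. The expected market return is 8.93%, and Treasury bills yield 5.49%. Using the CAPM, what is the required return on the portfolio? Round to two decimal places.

β_Paxton = 0.775 × 32.40% / 20.19% = 1.2437
β_Varden = 0.194 × 51.75% / 20.19% = 0.4973
β_Dray = 0.181 × 32.26% / 20.19% = 0.2892
β_Arden = 0.635 × 50.65% / 20.19% = 1.5930
β_Sable = 0.617 × 35.80% / 20.19% = 1.0940
β_P = Σ w_i β_i = 0.14×1.2437 + 0.16×0.4973 + 0.29×0.2892 + 0.23×1.5930 + 0.18×1.0940 = 0.9009
MRP = 8.93% − 5.49% = 3.44%
E(R_P) = R_f + β_P × MRP = 5.49% + 0.9009 × 3.44% = 8.59%

8.59%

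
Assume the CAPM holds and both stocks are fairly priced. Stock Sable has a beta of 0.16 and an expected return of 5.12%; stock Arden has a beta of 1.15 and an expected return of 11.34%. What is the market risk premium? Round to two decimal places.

Both satisfy E(R) = R_f + β·MRP, so the slope of the SML is
MRP = (11.34% − 5.12%) / (1.15 − 0.16) = 6.22% / 0.99 = 6.2828%

6.28%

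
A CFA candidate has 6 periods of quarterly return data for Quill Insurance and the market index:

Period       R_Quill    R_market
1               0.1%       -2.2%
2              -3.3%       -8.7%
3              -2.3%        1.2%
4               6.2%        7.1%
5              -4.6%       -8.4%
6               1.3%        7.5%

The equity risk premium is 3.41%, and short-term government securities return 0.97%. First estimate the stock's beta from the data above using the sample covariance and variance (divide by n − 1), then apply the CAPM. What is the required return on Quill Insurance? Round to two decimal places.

2.52%

Mean R_i = (0.1 − 3.3 − 2.3 + 6.2 − 4.6 + 1.3) / 6 = -0.4333%
Mean R_m = (-2.2 − 8.7 + 1.2 + 7.1 − 8.4 + 7.5) / 6 = -0.5833%
Σ(R_i − R̄_i)(R_m − R̄_m) = 116.6233  ⇒  Cov = 116.6233 / 5 = 23.3247
Σ(R_m − R̄_m)² = 257.1483  ⇒  Var(R_m) = 257.1483 / 5 = 51.4297
β = Cov / Var(R_m) = 23.3247 / 51.4297 = 0.4535
E(R) = R_f + β × MRP = 0.97% + 0.4535 × 3.41% = 2.52%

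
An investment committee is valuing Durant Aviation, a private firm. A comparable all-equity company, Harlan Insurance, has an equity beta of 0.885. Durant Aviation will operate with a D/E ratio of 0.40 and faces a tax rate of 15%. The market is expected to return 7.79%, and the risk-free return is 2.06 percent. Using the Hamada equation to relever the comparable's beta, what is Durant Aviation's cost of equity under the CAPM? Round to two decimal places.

8.86%

β_L = β_U × [1 + (1 − t)(D/E)] = 0.885 × [1 + (1 − 0.15) × 0.40]
    = 0.885 × [1 + 0.85 × 0.40] = 0.885 × 1.3400 = 1.1859
MRP = 7.79% − 2.06% = 5.73%
E(R) = R_f + β_L × MRP = 2.06% + 1.1859 × 5.73% = 8.86%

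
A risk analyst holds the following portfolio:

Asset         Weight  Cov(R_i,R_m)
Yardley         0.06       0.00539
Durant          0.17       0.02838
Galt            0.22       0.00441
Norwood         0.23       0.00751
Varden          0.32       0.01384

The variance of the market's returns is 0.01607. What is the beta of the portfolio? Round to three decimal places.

0.764

β_Yardley = 0.00539 / 0.01607 = 0.3354
β_Durant = 0.02838 / 0.01607 = 1.7660
β_Galt = 0.00441 / 0.01607 = 0.2744
β_Norwood = 0.00751 / 0.01607 = 0.4673
β_Varden = 0.01384 / 0.01607 = 0.8612
β_P = Σ w_i β_i = 0.06×0.3354 + 0.17×1.7660 + 0.22×0.2744 + 0.23×0.4673 + 0.32×0.8612 = 0.7638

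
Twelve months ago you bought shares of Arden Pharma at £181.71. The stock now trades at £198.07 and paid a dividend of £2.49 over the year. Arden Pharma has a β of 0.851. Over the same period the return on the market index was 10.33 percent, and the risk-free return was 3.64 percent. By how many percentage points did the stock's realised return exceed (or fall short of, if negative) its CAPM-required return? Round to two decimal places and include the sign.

+1.04%

Realised HPR = (P1 + D1 − P0) / P0 = (198.07 + 2.49 − 181.71) / 181.71 = 18.85 / 181.71 = 10.3737%
MRP = 10.33% − 3.64% = 6.69%
CAPM required = R_f + β·MRP = 3.64% + 0.851 × 6.69% = 9.33319%
α = realised − required = 10.3737% − 9.33319% = +1.04%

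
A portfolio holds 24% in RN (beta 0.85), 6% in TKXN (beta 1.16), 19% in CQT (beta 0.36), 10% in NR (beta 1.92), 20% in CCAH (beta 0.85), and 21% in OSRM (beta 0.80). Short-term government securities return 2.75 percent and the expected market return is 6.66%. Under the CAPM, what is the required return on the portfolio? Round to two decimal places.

6.16%

β_P = Σ w_i β_i = 0.24×0.85 + 0.06×1.16 + 0.19×0.36 + 0.10×1.92 + 0.20×0.85 + 0.21×0.80 = 0.8720
MRP = 6.66% − 2.75% = 3.91%
E(R_P) = R_f + β_P × MRP = 2.75% + 0.8720 × 3.91% = 6.16%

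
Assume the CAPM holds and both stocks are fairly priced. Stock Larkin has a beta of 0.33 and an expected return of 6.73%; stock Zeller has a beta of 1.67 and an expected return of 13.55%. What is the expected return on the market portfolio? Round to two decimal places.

10.14%

Both satisfy E(R) = R_f + β·MRP, so the slope of the SML is
MRP = (13.55% − 6.73%) / (1.67 − 0.33) = 6.82% / 1.34 = 5.0896%
R_f = E(R_Larkin) − β_Larkin·MRP = 6.73% − 0.33 × 5.0896% = 5.0504%
E(R_m) = R_f + MRP = 5.0504% + 5.0896% = 10.14%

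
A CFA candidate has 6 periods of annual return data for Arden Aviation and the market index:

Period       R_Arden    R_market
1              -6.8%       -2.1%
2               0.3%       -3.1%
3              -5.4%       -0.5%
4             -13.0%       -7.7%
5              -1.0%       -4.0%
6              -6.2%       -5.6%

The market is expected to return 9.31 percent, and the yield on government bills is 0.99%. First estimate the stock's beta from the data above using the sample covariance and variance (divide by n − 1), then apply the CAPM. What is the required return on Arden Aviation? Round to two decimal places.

9.07%

Mean R_i = (-6.8 + 0.3 − 5.4 − 13.0 − 1.0 − 6.2) / 6 = -5.3500%
Mean R_m = (-2.1 − 3.1 − 0.5 − 7.7 − 4.0 − 5.6) / 6 = -3.8333%
Σ(R_i − R̄_i)(R_m − R̄_m) = 31.8200  ⇒  Cov = 31.8200 / 5 = 6.3640
Σ(R_m − R̄_m)² = 32.7533  ⇒  Var(R_m) = 32.7533 / 5 = 6.5507
β = Cov / Var(R_m) = 6.3640 / 6.5507 = 0.9715
MRP = 9.31% − 0.99% = 8.32%
E(R) = R_f + β × MRP = 0.99% + 0.9715 × 8.32% = 9.07%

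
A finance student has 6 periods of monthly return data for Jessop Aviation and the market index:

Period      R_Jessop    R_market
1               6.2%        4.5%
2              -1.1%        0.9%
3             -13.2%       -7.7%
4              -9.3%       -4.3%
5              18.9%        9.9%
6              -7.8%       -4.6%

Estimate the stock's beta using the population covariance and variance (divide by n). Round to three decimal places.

1.792

Mean R_i = (6.2 − 1.1 − 13.2 − 9.3 + 18.9 − 7.8) / 6 = -1.0500%
Mean R_m = (4.5 + 0.9 − 7.7 − 4.3 + 9.9 − 4.6) / 6 = -0.2167%
Σ(R_i − R̄_i)(R_m − R̄_m) = 390.1650  ⇒  Cov = 390.1650 / 6 = 65.0275
Σ(R_m − R̄_m)² = 217.7283  ⇒  Var(R_m) = 217.7283 / 6 = 36.2881
β = Cov / Var(R_m) = 65.0275 / 36.2881 = 1.7920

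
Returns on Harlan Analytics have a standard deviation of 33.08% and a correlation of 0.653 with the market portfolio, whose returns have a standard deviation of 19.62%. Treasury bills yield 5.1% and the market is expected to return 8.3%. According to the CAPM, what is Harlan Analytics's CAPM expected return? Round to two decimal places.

8.62%

β = ρ × σ_i / σ_m = 0.653 × 33.08% / 19.62% = 1.1010
MRP = 8.3% − 5.1% = 3.20%
E(R) = 5.1% + 1.1010 × 3.2% = 8.62%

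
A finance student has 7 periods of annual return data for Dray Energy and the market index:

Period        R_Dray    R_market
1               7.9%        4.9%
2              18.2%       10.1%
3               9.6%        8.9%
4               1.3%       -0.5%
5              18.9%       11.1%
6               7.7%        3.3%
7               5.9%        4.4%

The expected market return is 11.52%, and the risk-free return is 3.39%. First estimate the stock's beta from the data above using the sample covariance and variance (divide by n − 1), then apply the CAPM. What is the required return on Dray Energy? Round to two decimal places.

15.02%

Mean R_i = (7.9 + 18.2 + 9.6 + 1.3 + 18.9 + 7.7 + 5.9) / 7 = 9.9286%
Mean R_m = (4.9 + 10.1 + 8.9 − 0.5 + 11.1 + 3.3 + 4.4) / 7 = 6.0286%
Σ(R_i − R̄_i)(R_m − R̄_m) = 149.4943  ⇒  Cov = 149.4943 / 6 = 24.9157
Σ(R_m − R̄_m)² = 104.5343  ⇒  Var(R_m) = 104.5343 / 6 = 17.4224
β = Cov / Var(R_m) = 24.9157 / 17.4224 = 1.4301
MRP = 11.52% − 3.39% = 8.13%
E(R) = R_f + β × MRP = 3.39% + 1.4301 × 8.13% = 15.02%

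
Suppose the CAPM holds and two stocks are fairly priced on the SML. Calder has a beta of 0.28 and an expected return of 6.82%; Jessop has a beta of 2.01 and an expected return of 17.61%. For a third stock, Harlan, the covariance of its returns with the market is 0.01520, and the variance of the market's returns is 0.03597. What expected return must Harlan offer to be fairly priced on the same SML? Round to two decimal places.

7.71%

MRP = (17.61% − 6.82%) / (2.01 − 0.28) = 6.2370%
R_f = 6.82% − 0.28 × 6.2370% = 5.0736%
β_Harlan = Cov / Var(R_m) = 0.01520 / 0.03597 = 0.4226
E(R_Harlan) = R_f + β × MRP = 5.0736% + 0.4226 × 6.2370% = 7.71%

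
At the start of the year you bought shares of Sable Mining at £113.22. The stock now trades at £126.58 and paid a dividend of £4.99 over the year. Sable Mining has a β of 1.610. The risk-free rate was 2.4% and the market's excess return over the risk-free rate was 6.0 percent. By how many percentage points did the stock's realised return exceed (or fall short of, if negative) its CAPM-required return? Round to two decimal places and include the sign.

Realised HPR = (P1 + D1 − P0) / P0 = (126.58 + 4.99 − 113.22) / 113.22 = 18.35 / 113.22 = 16.2074%
CAPM required = R_f + β·MRP = 2.4% + 1.610 × 6.0% = 12.0600%
α = realised − required = 16.2074% − 12.0600% = +4.15%

+4.15%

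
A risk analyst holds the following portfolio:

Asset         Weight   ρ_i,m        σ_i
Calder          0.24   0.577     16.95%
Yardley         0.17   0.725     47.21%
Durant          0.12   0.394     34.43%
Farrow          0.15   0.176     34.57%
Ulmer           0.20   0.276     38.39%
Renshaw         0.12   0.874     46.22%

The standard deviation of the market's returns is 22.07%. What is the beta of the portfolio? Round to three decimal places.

0.801

β_Calder = 0.577 × 16.95% / 22.07% = 0.4431
β_Yardley = 0.725 × 47.21% / 22.07% = 1.5508
β_Durant = 0.394 × 34.43% / 22.07% = 0.6147
β_Farrow = 0.176 × 34.57% / 22.07% = 0.2757
β_Ulmer = 0.276 × 38.39% / 22.07% = 0.4801
β_Renshaw = 0.874 × 46.22% / 22.07% = 1.8304
β_P = Σ w_i β_i = 0.24×0.4431 + 0.17×1.5508 + 0.12×0.6147 + 0.15×0.2757 + 0.20×0.4801 + 0.12×1.8304 = 0.8008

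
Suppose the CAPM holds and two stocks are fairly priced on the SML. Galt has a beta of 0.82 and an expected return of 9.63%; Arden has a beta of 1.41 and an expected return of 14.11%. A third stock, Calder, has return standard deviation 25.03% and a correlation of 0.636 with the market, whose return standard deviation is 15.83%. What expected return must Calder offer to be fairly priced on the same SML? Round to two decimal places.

MRP = (14.11% − 9.63%) / (1.41 − 0.82) = 7.5932%
R_f = 9.63% − 0.82 × 7.5932% = 3.4036%
β_Calder = ρ·σ_i/σ_m = 0.636 × 25.03 / 15.83 = 1.0056
E(R_Calder) = R_f + β × MRP = 3.4036% + 1.0056 × 7.5932% = 11.04%

11.04%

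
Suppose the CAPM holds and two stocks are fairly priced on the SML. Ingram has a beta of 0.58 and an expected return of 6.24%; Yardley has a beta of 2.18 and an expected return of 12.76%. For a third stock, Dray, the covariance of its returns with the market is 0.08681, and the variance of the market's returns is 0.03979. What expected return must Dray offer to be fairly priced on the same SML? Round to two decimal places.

MRP = (12.76% − 6.24%) / (2.18 − 0.58) = 4.0750%
R_f = 6.24% − 0.58 × 4.0750% = 3.8765%
β_Dray = Cov / Var(R_m) = 0.08681 / 0.03979 = 2.1817
E(R_Dray) = R_f + β × MRP = 3.8765% + 2.1817 × 4.0750% = 12.77%

12.77%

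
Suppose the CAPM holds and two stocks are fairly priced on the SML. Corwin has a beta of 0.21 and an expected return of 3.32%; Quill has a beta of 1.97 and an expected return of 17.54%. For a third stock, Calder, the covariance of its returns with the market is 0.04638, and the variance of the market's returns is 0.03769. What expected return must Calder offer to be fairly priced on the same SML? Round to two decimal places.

11.57%

MRP = (17.54% − 3.32%) / (1.97 − 0.21) = 8.0795%
R_f = 3.32% − 0.21 × 8.0795% = 1.6233%
β_Calder = Cov / Var(R_m) = 0.04638 / 0.03769 = 1.2306
E(R_Calder) = R_f + β × MRP = 1.6233% + 1.2306 × 8.0795% = 11.57%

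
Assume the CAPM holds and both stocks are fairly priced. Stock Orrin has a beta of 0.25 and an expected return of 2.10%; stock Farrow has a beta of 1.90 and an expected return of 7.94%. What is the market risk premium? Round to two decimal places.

Both satisfy E(R) = R_f + β·MRP, so the slope of the SML is
MRP = (7.94% − 2.10%) / (1.90 − 0.25) = 5.84% / 1.65 = 3.5394%

3.54%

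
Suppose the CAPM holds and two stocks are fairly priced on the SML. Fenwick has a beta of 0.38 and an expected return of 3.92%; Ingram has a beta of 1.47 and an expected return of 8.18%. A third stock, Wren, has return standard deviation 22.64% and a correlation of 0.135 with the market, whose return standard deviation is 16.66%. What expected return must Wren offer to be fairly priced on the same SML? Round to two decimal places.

MRP = (8.18% − 3.92%) / (1.47 − 0.38) = 3.9083%
R_f = 3.92% − 0.38 × 3.9083% = 2.4348%
β_Wren = ρ·σ_i/σ_m = 0.135 × 22.64 / 16.66 = 0.1835
E(R_Wren) = R_f + β × MRP = 2.4348% + 0.1835 × 3.9083% = 3.15%

3.15%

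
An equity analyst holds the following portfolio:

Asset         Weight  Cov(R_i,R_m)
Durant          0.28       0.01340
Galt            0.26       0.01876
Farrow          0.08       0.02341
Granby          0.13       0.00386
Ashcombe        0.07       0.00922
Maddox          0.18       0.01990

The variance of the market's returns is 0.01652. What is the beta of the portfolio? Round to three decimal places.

β_Durant = 0.01340 / 0.01652 = 0.8111
β_Galt = 0.01876 / 0.01652 = 1.1356
β_Farrow = 0.02341 / 0.01652 = 1.4171
β_Granby = 0.00386 / 0.01652 = 0.2337
β_Ashcombe = 0.00922 / 0.01652 = 0.5581
β_Maddox = 0.01990 / 0.01652 = 1.2046
β_P = Σ w_i β_i = 0.28×0.8111 + 0.26×1.1356 + 0.08×1.4171 + 0.13×0.2337 + 0.07×0.5581 + 0.18×1.2046 = 0.9220

0.922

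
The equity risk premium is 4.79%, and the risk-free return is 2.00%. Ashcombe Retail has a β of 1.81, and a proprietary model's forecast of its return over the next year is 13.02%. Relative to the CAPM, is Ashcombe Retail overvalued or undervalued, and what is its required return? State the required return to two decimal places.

Undervalued; required return 10.67%

Required return = R_f + β·MRP = 2.00% + 1.81 × 4.79% = 10.67%
Forecast 13.02% > required 10.67% → the stock plots above the SML → undervalued.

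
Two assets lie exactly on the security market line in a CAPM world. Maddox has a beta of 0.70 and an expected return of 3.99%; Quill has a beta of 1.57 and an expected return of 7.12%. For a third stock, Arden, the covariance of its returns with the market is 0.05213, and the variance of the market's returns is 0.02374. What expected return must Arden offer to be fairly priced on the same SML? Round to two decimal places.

MRP = (7.12% − 3.99%) / (1.57 − 0.70) = 3.5977%
R_f = 3.99% − 0.70 × 3.5977% = 1.4716%
β_Arden = Cov / Var(R_m) = 0.05213 / 0.02374 = 2.1959
E(R_Arden) = R_f + β × MRP = 1.4716% + 2.1959 × 3.5977% = 9.37%

9.37%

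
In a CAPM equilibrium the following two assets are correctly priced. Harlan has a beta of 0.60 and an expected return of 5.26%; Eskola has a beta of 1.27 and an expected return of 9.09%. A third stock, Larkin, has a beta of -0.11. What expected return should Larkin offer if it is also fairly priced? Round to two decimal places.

MRP (SML slope) = (9.09% − 5.26%) / (1.27 − 0.60) = 3.83% / 0.67 = 5.7164%
R_f (intercept) = 5.26% − 0.60 × 5.7164% = 1.8302%
E(R_Larkin) = R_f + β × MRP = 1.8302% + -0.11 × 5.7164% = 1.20%

1.20%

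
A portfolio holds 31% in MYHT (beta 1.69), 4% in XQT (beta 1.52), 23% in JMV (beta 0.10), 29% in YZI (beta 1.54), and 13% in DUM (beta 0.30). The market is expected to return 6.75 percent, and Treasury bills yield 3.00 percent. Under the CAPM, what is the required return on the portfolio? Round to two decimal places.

β_P = Σ w_i β_i = 0.31×1.69 + 0.04×1.52 + 0.23×0.10 + 0.29×1.54 + 0.13×0.30 = 1.0933
MRP = 6.75% − 3.00% = 3.75%
E(R_P) = R_f + β_P × MRP = 3.00% + 1.0933 × 3.75% = 7.10%

7.10%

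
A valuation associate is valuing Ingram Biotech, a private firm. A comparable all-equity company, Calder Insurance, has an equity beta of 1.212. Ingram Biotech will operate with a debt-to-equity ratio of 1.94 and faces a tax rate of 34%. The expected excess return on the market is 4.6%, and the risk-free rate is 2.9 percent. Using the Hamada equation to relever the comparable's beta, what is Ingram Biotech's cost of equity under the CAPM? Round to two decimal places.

15.61%

β_L = β_U × [1 + (1 − t)(D/E)] = 1.212 × [1 + (1 − 0.34) × 1.94]
    = 1.212 × [1 + 0.66 × 1.94] = 1.212 × 2.2804 = 2.7638
E(R) = R_f + β_L × MRP = 2.9% + 2.7638 × 4.6% = 15.61%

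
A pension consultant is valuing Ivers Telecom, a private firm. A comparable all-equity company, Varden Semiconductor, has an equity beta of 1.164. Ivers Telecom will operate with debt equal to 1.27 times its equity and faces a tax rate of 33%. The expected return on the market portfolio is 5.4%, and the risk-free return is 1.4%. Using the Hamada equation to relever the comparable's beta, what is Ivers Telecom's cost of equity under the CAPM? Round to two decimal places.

β_L = β_U × [1 + (1 − t)(D/E)] = 1.164 × [1 + (1 − 0.33) × 1.27]
    = 1.164 × [1 + 0.67 × 1.27] = 1.164 × 1.8509 = 2.1544
MRP = 5.4% − 1.4% = 4.00%
E(R) = R_f + β_L × MRP = 1.4% + 2.1544 × 4.0% = 10.02%

10.02%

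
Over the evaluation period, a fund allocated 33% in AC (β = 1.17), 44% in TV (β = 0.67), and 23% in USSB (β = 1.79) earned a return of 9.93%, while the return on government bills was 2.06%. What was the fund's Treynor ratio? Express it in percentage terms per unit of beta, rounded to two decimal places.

7.20%

β_P = 0.33×1.17 + 0.44×0.67 + 0.23×1.79 = 1.0926
Treynor = (R_P − R_f) / β_P = (9.93% − 2.06%) / 1.0926 = 7.87% / 1.0926 = 7.20%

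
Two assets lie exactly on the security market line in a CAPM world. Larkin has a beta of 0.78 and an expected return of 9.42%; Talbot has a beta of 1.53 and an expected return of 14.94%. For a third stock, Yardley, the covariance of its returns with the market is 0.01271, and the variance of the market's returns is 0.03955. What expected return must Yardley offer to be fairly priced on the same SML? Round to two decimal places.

MRP = (14.94% − 9.42%) / (1.53 − 0.78) = 7.3600%
R_f = 9.42% − 0.78 × 7.3600% = 3.6792%
β_Yardley = Cov / Var(R_m) = 0.01271 / 0.03955 = 0.3214
E(R_Yardley) = R_f + β × MRP = 3.6792% + 0.3214 × 7.3600% = 6.04%

6.04%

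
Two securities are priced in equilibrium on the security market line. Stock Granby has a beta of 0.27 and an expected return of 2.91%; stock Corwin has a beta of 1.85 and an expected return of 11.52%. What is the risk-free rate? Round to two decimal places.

Both satisfy E(R) = R_f + β·MRP, so the slope of the SML is
MRP = (11.52% − 2.91%) / (1.85 − 0.27) = 8.61% / 1.58 = 5.4494%
R_f = E(R_Granby) − β_Granby·MRP = 2.91% − 0.27 × 5.4494% = 1.4387%

1.44%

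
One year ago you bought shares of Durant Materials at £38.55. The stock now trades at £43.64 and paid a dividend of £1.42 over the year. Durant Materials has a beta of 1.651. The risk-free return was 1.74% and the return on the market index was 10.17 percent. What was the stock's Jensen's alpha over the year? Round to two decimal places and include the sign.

+1.23%

Realised HPR = (P1 + D1 − P0) / P0 = (43.64 + 1.42 − 38.55) / 38.55 = 6.51 / 38.55 = 16.8872%
MRP = 10.17% − 1.74% = 8.43%
CAPM required = R_f + β·MRP = 1.74% + 1.651 × 8.43% = 15.65793%
α = realised − required = 16.8872% − 15.65793% = +1.23%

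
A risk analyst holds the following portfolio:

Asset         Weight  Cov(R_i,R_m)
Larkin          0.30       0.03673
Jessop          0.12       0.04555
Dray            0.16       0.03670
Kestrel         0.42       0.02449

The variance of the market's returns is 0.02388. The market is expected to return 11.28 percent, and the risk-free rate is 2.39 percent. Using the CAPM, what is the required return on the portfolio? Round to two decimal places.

14.54%

β_Larkin = 0.03673 / 0.02388 = 1.5381
β_Jessop = 0.04555 / 0.02388 = 1.9075
β_Dray = 0.03670 / 0.02388 = 1.5369
β_Kestrel = 0.02449 / 0.02388 = 1.0255
β_P = Σ w_i β_i = 0.30×1.5381 + 0.12×1.9075 + 0.16×1.5369 + 0.42×1.0255 = 1.3669
MRP = 11.28% − 2.39% = 8.89%
E(R_P) = R_f + β_P × MRP = 2.39% + 1.3669 × 8.89% = 14.54%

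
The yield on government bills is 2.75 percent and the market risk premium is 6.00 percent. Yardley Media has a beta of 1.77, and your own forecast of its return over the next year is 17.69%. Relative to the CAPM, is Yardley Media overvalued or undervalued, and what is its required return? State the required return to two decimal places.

Required return = R_f + β·MRP = 2.75% + 1.77 × 6.00% = 13.37%
Forecast 17.69% > required 13.37% → the stock plots above the SML → undervalued.

Undervalued; required return 13.37%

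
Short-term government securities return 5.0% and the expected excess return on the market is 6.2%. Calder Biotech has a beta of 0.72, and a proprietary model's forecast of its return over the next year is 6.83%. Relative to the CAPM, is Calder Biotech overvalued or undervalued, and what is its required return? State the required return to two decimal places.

Overvalued; required return 9.46%

Required return = R_f + β·MRP = 5.0% + 0.72 × 6.2% = 9.46%
Forecast 6.83% < required 9.46% → the stock plots below the SML → overvalued.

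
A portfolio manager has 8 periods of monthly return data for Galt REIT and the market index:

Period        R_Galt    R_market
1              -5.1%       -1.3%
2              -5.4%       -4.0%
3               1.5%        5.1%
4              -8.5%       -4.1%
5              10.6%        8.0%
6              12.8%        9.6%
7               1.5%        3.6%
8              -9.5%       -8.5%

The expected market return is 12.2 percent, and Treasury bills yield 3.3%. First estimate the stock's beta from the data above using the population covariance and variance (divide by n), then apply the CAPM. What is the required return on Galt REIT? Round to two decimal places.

Mean R_i = (-5.1 − 5.4 + 1.5 − 8.5 + 10.6 + 12.8 + 1.5 − 9.5) / 8 = -0.2625%
Mean R_m = (-1.3 − 4.0 + 5.1 − 4.1 + 8.0 + 9.6 + 3.6 − 8.5) / 8 = 1.0500%
Σ(R_i − R̄_i)(R_m − R̄_m) = 366.7650  ⇒  Cov = 366.7650 / 8 = 45.8456
Σ(R_m − R̄_m)² = 293.0600  ⇒  Var(R_m) = 293.0600 / 8 = 36.6325
β = Cov / Var(R_m) = 45.8456 / 36.6325 = 1.2515
MRP = 12.2% − 3.3% = 8.90%
E(R) = R_f + β × MRP = 3.3% + 1.2515 × 8.9% = 14.44%

14.44%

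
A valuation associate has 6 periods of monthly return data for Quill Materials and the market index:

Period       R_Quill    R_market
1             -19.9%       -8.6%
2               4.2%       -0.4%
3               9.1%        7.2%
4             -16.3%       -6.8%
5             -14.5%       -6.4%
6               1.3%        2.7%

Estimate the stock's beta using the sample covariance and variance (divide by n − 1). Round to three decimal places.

Mean R_i = (-19.9 + 4.2 + 9.1 − 16.3 − 14.5 + 1.3) / 6 = -6.0167%
Mean R_m = (-8.6 − 0.4 + 7.2 − 6.8 − 6.4 + 2.7) / 6 = -2.0500%
Σ(R_i − R̄_i)(R_m − R̄_m) = 368.1250  ⇒  Cov = 368.1250 / 5 = 73.6250
Σ(R_m − R̄_m)² = 195.2350  ⇒  Var(R_m) = 195.2350 / 5 = 39.0470
β = Cov / Var(R_m) = 73.6250 / 39.0470 = 1.8855

1.886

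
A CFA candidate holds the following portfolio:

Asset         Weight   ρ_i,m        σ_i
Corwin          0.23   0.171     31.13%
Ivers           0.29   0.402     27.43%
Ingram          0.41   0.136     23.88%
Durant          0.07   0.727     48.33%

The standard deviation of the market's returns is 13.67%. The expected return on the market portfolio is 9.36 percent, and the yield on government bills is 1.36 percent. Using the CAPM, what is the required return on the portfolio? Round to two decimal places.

β_Corwin = 0.171 × 31.13% / 13.67% = 0.3894
β_Ivers = 0.402 × 27.43% / 13.67% = 0.8066
β_Ingram = 0.136 × 23.88% / 13.67% = 0.2376
β_Durant = 0.727 × 48.33% / 13.67% = 2.5703
β_P = Σ w_i β_i = 0.23×0.3894 + 0.29×0.8066 + 0.41×0.2376 + 0.07×2.5703 = 0.6008
MRP = 9.36% − 1.36% = 8.00%
E(R_P) = R_f + β_P × MRP = 1.36% + 0.6008 × 8.00% = 6.17%

6.17%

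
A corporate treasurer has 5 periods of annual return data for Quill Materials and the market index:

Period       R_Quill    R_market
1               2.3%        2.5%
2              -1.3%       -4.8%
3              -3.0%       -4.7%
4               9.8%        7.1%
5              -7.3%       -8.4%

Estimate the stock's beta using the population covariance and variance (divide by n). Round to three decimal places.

Mean R_i = (2.3 − 1.3 − 3.0 + 9.8 − 7.3) / 5 = 0.1000%
Mean R_m = (2.5 − 4.8 − 4.7 + 7.1 − 8.4) / 5 = -1.6600%
Σ(R_i − R̄_i)(R_m − R̄_m) = 157.8200  ⇒  Cov = 157.8200 / 5 = 31.5640
Σ(R_m − R̄_m)² = 158.5720  ⇒  Var(R_m) = 158.5720 / 5 = 31.7144
β = Cov / Var(R_m) = 31.5640 / 31.7144 = 0.9953

0.995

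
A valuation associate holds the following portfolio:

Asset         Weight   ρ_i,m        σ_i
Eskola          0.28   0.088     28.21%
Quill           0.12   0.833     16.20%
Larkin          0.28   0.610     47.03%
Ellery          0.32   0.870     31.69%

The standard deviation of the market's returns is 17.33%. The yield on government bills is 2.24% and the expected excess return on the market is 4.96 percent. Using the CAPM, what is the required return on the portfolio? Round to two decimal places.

7.73%

β_Eskola = 0.088 × 28.21% / 17.33% = 0.1432
β_Quill = 0.833 × 16.20% / 17.33% = 0.7787
β_Larkin = 0.610 × 47.03% / 17.33% = 1.6554
β_Ellery = 0.870 × 31.69% / 17.33% = 1.5909
β_P = Σ w_i β_i = 0.28×0.1432 + 0.12×0.7787 + 0.28×1.6554 + 0.32×1.5909 = 1.1061
E(R_P) = R_f + β_P × MRP = 2.24% + 1.1061 × 4.96% = 7.73%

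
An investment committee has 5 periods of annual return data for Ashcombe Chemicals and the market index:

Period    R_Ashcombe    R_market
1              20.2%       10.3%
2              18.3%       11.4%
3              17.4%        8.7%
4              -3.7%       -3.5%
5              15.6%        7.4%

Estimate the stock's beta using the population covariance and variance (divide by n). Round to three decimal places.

Mean R_i = (20.2 + 18.3 + 17.4 − 3.7 + 15.6) / 5 = 13.5600%
Mean R_m = (10.3 + 11.4 + 8.7 − 3.5 + 7.4) / 5 = 6.8600%
Σ(R_i − R̄_i)(R_m − R̄_m) = 231.3420  ⇒  Cov = 231.3420 / 5 = 46.2684
Σ(R_m − R̄_m)² = 143.4520  ⇒  Var(R_m) = 143.4520 / 5 = 28.6904
β = Cov / Var(R_m) = 46.2684 / 28.6904 = 1.6127

1.613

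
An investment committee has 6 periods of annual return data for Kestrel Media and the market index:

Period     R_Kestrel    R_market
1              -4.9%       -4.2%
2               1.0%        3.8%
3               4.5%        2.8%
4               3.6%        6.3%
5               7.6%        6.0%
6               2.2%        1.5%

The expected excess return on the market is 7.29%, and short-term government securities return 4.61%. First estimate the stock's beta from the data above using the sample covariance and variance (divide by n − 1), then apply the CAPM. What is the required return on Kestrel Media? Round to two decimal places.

11.57%

Mean R_i = (-4.9 + 1.0 + 4.5 + 3.6 + 7.6 + 2.2) / 6 = 2.3333%
Mean R_m = (-4.2 + 3.8 + 2.8 + 6.3 + 6.0 + 1.5) / 6 = 2.7000%
Σ(R_i − R̄_i)(R_m − R̄_m) = 70.7600  ⇒  Cov = 70.7600 / 5 = 14.1520
Σ(R_m − R̄_m)² = 74.1200  ⇒  Var(R_m) = 74.1200 / 5 = 14.8240
β = Cov / Var(R_m) = 14.1520 / 14.8240 = 0.9547
E(R) = R_f + β × MRP = 4.61% + 0.9547 × 7.29% = 11.57%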